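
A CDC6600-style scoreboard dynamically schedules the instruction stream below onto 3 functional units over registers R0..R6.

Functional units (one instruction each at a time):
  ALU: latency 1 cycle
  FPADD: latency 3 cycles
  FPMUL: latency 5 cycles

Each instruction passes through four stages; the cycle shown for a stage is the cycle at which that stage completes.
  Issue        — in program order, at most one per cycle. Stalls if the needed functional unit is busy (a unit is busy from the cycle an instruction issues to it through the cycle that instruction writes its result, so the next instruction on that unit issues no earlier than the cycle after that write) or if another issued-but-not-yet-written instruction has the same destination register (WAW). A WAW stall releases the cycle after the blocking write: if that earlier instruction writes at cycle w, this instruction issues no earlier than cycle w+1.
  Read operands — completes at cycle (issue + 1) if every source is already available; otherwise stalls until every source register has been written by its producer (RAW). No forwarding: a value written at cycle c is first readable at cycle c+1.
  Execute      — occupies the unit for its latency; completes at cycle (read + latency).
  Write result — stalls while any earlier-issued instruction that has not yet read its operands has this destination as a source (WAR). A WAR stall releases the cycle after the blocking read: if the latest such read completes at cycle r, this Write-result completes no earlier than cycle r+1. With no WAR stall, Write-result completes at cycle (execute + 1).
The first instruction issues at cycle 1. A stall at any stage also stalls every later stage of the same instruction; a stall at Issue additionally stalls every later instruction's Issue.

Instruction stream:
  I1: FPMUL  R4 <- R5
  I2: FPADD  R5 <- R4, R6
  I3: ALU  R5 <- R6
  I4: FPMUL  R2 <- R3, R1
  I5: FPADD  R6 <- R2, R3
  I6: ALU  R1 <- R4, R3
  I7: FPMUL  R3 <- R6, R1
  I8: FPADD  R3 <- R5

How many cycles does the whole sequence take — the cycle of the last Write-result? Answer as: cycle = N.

cycle = 40

c1: I1→FPMUL
c2: I1 RO; I2→FPADD
c7: I1 EX
c8: I1 WR R4
c9: I2 RO
c12: I2 EX
c13: I2 WR R5
c14: I3→ALU
c15: I3 RO; I4→FPMUL
c16: I3 EX; I4 RO; I5→FPADD
c17: I3 WR R5
c18: I6→ALU
c19: I6 RO
c20: I6 EX
c21: I4 EX; I6 WR R1
c22: I4 WR R2
c23: I5 RO; I7→FPMUL
c26: I5 EX
c27: I5 WR R6
c28: I7 RO
c33: I7 EX
c34: I7 WR R3
c35: I8→FPADD
c36: I8 RO
c39: I8 EX
c40: I8 WR R3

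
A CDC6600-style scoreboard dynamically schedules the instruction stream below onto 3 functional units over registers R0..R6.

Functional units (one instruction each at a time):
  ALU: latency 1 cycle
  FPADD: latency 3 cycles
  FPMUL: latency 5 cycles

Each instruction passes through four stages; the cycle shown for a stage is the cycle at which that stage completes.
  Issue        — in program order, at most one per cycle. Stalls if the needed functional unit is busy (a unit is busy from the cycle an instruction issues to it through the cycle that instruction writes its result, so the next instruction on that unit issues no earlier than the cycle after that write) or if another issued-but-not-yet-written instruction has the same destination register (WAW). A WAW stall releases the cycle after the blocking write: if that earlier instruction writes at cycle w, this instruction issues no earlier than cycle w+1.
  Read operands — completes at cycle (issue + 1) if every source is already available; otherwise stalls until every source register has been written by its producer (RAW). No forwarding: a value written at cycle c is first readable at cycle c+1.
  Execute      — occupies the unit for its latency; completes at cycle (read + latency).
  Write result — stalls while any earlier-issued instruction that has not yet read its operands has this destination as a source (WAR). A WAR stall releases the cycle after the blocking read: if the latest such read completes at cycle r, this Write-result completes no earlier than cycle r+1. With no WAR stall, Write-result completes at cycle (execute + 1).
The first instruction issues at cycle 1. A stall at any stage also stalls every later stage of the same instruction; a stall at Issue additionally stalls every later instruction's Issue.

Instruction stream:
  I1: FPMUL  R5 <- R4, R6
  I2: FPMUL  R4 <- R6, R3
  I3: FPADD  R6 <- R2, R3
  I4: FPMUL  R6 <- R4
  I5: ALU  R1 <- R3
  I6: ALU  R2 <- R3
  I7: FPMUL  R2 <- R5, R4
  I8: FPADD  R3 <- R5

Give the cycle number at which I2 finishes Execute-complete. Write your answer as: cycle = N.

  I1 | 1 | 2 | 7 | 8
  I2 | 9 | 10 | 15 | 16   struct: FPMUL busy until I1 writes@8
  I3 | 10 | 11 | 14 | 15
  I4 | 17 | 18 | 23 | 24   struct: FPMUL busy until I2 writes@16
  I5 | 18 | 19 | 20 | 21
  I6 | 22 | 23 | 24 | 25   struct: ALU busy until I5 writes@21
  I7 | 26 | 27 | 32 | 33   WAW R2: wait I6 write@25
  I8 | 27 | 28 | 31 | 32

cycle = 15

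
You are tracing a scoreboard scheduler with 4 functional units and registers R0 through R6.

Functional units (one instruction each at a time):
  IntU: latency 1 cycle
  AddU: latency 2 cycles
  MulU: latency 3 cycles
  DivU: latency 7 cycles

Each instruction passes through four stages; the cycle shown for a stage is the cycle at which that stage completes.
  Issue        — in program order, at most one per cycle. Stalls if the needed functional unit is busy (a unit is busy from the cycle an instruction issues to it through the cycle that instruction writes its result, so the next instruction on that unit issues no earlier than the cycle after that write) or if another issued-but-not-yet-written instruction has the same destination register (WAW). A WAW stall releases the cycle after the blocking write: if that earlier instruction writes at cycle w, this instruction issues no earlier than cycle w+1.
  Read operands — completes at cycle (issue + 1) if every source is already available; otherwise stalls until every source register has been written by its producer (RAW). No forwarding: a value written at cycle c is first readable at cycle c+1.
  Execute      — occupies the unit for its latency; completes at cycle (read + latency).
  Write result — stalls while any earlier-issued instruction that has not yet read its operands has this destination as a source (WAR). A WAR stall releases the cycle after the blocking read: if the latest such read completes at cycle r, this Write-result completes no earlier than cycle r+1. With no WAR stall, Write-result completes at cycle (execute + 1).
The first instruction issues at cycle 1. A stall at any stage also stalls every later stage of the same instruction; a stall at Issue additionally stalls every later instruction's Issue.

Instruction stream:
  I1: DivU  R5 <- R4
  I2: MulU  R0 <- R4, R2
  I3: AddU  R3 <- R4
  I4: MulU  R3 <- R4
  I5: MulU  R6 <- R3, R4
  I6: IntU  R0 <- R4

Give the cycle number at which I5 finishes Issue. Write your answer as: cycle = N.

t=1  I1 dispatched to DivU
t=2  I1 operands ready, I2 dispatched to MulU
t=3  I2 operands ready, I3 dispatched to AddU
t=4  I3 operands ready
t=6  I2 complete, I3 complete
t=7  R0←I2, R3←I3
t=8  I4 dispatched to MulU
t=9  I1 complete, I4 operands ready
t=10  R5←I1
t=12  I4 complete
t=13  R3←I4
t=14  I5 dispatched to MulU
t=15  I5 operands ready, I6 dispatched to IntU
t=16  I6 operands ready
t=17  I6 complete
t=18  I5 complete, R0←I6
t=19  R6←I5

cycle = 14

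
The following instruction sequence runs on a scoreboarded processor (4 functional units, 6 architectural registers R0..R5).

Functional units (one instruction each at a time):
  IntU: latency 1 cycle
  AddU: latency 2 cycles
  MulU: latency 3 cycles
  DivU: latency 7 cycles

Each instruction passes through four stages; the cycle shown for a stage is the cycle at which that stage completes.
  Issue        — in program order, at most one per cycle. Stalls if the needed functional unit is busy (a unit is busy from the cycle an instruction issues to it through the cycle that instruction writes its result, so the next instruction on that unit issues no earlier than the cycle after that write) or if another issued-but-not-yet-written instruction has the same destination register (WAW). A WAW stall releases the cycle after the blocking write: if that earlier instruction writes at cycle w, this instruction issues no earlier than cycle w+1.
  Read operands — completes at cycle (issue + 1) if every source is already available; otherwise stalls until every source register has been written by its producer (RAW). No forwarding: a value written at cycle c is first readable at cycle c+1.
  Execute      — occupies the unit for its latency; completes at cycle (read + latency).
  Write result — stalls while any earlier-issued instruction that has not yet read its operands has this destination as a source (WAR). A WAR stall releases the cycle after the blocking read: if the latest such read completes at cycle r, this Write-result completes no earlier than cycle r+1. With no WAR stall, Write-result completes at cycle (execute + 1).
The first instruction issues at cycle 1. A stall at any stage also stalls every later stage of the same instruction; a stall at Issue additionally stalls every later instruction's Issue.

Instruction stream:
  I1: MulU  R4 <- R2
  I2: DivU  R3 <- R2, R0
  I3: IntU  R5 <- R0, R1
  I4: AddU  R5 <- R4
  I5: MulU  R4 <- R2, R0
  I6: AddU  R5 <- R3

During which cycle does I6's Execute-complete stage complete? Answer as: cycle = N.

I1 -> (1, 2, 5, 6)
I2 -> (2, 3, 10, 11)
I3 -> (3, 4, 5, 6)
I4 -> (7, 8, 10, 11)  // WAW R5: wait I3 write@6
I5 -> (8, 9, 12, 13)
I6 -> (12, 13, 15, 16)  // struct: AddU busy until I4 writes@11

cycle = 15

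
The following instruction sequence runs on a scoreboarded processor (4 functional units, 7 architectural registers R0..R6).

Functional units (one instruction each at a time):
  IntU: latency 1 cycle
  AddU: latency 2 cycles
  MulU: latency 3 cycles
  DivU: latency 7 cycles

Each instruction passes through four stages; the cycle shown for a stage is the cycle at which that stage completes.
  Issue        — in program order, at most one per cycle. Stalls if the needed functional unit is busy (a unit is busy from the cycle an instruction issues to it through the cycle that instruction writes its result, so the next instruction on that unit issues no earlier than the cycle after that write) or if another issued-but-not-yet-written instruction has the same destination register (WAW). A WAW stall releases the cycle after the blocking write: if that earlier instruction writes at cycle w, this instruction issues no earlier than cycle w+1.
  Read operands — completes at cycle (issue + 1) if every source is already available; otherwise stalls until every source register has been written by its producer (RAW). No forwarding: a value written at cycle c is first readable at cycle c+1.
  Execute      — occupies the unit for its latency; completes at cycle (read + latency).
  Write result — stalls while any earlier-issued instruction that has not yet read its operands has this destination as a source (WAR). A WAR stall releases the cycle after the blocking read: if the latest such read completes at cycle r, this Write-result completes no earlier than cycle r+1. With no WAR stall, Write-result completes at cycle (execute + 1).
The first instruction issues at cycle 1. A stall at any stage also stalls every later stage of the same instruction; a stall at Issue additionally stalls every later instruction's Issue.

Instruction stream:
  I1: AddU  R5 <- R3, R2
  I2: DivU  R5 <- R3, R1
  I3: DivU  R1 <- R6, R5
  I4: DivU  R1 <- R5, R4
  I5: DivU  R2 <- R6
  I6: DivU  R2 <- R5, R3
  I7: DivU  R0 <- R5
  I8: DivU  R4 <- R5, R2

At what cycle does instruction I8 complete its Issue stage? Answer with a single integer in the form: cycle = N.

[1] issue I1 (AddU)
[2] I1 read-ops
[4] I1 finished on AddU
[5] I1→R5
[6] issue I2 (DivU)
[7] I2 read-ops
[14] I2 finished on DivU
[15] I2→R5
[16] issue I3 (DivU)
[17] I3 read-ops
[24] I3 finished on DivU
[25] I3→R1
[26] issue I4 (DivU)
[27] I4 read-ops
[34] I4 finished on DivU
[35] I4→R1
[36] issue I5 (DivU)
[37] I5 read-ops
[44] I5 finished on DivU
[45] I5→R2
[46] issue I6 (DivU)
[47] I6 read-ops
[54] I6 finished on DivU
[55] I6→R2
[56] issue I7 (DivU)
[57] I7 read-ops
[64] I7 finished on DivU
[65] I7→R0
[66] issue I8 (DivU)
[67] I8 read-ops
[74] I8 finished on DivU
[75] I8→R4

cycle = 66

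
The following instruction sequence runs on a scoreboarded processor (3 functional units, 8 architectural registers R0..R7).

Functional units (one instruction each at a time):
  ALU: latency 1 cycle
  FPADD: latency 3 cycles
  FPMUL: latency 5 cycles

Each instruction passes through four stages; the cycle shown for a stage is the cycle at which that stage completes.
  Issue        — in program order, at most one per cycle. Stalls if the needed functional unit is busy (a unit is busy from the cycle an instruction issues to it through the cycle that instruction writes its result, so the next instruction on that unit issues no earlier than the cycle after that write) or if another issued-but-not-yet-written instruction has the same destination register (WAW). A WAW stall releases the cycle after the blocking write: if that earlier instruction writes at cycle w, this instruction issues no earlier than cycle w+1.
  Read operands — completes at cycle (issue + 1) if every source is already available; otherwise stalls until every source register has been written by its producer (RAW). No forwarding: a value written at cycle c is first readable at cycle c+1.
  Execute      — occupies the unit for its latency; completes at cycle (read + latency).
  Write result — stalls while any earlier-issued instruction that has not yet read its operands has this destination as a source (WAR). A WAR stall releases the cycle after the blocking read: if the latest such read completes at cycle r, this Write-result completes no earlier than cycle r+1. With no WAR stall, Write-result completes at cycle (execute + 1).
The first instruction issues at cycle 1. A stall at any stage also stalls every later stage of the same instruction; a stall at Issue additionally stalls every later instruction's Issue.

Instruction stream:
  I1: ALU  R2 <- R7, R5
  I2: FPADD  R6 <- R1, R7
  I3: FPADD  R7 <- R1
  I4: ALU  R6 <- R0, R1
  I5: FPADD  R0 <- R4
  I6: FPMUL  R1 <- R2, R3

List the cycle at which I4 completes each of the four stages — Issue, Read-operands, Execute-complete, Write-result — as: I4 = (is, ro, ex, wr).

I4 = (9, 10, 11, 12)

c1: I1→ALU
c2: I1 RO, I2→FPADD
c3: I1 EX, I2 RO
c4: I1 WR R2
c6: I2 EX
c7: I2 WR R6
c8: I3→FPADD
c9: I3 RO, I4→ALU
c10: I4 RO
c11: I4 EX
c12: I3 EX, I4 WR R6
c13: I3 WR R7
c14: I5→FPADD
c15: I5 RO, I6→FPMUL
c16: I6 RO
c18: I5 EX
c19: I5 WR R0
c21: I6 EX
c22: I6 WR R1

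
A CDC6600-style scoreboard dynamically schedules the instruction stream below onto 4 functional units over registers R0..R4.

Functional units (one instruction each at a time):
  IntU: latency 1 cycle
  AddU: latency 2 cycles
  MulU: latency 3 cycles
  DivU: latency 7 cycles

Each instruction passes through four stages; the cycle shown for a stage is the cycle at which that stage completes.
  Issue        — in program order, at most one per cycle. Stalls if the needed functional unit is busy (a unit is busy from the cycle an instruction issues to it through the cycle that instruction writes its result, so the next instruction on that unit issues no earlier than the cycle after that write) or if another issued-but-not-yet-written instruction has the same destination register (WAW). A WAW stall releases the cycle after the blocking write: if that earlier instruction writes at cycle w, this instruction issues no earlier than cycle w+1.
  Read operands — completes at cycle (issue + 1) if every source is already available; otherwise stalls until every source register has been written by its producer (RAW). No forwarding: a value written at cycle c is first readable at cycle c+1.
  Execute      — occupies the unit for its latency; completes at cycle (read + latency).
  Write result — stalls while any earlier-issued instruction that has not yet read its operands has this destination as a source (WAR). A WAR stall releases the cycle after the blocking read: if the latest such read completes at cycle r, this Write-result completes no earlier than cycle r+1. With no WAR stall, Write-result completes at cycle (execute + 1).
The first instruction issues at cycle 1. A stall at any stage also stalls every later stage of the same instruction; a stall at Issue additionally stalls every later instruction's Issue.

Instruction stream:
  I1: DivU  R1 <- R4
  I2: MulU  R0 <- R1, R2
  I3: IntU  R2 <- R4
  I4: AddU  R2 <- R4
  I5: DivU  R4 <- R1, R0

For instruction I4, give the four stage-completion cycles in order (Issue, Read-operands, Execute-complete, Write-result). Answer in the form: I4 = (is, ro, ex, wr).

I4 = (13, 14, 16, 17)

cycle 1: issue I1 (DivU)
cycle 2: I1 read-ops · issue I2 (MulU)
cycle 3: issue I3 (IntU)
cycle 4: I3 read-ops
cycle 5: I3 finished on IntU
cycle 9: I1 finished on DivU
cycle 10: I1→R1
cycle 11: I2 read-ops
cycle 12: I3→R2
cycle 13: issue I4 (AddU)
cycle 14: I2 finished on MulU · I4 read-ops · issue I5 (DivU)
cycle 15: I2→R0
cycle 16: I4 finished on AddU · I5 read-ops
cycle 17: I4→R2
cycle 23: I5 finished on DivU
cycle 24: I5→R4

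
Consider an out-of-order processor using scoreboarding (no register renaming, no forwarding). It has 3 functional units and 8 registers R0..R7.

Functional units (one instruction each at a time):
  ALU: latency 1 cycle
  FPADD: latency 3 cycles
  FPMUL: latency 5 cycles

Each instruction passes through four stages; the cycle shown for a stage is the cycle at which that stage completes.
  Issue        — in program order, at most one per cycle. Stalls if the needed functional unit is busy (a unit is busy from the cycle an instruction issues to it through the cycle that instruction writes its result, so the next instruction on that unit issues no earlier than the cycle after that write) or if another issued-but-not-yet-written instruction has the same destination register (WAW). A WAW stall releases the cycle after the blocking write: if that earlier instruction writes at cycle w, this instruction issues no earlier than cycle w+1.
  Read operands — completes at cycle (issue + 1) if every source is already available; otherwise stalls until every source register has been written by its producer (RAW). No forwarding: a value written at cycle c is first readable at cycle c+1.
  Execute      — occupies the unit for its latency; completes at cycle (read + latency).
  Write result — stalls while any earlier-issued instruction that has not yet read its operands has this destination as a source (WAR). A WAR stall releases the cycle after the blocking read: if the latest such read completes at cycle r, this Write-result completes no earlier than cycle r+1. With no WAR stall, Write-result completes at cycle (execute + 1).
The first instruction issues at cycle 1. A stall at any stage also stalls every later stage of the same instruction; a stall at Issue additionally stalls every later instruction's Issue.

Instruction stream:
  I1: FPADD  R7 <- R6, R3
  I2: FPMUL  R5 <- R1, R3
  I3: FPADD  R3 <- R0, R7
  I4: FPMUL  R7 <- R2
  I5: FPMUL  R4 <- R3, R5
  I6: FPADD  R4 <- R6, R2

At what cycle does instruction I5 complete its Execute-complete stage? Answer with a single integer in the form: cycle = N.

I1 -> (1, 2, 5, 6)
I2 -> (2, 3, 8, 9)
I3 -> (7, 8, 11, 12)  // struct: FPADD busy until I1 writes@6
I4 -> (10, 11, 16, 17)  // struct: FPMUL busy until I2 writes@9
I5 -> (18, 19, 24, 25)  // struct: FPMUL busy until I4 writes@17
I6 -> (26, 27, 30, 31)  // WAW R4: wait I5 write@25

cycle = 24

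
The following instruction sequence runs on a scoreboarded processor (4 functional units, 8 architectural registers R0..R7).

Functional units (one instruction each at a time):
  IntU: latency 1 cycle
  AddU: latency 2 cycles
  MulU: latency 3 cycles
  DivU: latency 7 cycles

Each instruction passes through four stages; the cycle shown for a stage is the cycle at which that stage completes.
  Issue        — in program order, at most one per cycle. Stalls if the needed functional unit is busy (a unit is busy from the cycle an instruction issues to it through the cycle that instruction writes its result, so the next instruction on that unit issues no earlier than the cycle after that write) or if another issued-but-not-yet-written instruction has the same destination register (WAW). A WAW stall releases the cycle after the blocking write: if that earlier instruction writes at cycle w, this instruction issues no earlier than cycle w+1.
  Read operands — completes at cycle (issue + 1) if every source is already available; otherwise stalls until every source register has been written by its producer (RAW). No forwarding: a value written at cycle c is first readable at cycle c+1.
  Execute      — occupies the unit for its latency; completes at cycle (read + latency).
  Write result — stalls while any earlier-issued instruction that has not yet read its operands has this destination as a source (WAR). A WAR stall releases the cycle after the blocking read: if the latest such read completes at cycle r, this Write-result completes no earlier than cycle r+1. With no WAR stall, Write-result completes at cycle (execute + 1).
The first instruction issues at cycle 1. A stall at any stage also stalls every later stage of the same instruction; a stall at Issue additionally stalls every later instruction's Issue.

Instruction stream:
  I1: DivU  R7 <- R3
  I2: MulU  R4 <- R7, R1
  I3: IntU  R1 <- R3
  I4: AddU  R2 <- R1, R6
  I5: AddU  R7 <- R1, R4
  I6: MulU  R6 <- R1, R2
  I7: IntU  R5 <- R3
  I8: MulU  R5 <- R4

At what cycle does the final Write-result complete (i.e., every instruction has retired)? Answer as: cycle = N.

1) issue 1, read 2, done 9, write 10
2) issue 2, read 11, done 14, write 15  <RAW R7: wait I1 write@10>
3) issue 3, read 4, done 5, write 12  <WAR R1: wait I2 read@11>
4) issue 4, read 13, done 15, write 16  <RAW R1: wait I3 write@12>
5) issue 17, read 18, done 20, write 21  <struct: AddU busy until I4 writes@16>
6) issue 18, read 19, done 22, write 23
7) issue 19, read 20, done 21, write 22
8) issue 24, read 25, done 28, write 29  <struct: MulU busy until I6 writes@23>

cycle = 29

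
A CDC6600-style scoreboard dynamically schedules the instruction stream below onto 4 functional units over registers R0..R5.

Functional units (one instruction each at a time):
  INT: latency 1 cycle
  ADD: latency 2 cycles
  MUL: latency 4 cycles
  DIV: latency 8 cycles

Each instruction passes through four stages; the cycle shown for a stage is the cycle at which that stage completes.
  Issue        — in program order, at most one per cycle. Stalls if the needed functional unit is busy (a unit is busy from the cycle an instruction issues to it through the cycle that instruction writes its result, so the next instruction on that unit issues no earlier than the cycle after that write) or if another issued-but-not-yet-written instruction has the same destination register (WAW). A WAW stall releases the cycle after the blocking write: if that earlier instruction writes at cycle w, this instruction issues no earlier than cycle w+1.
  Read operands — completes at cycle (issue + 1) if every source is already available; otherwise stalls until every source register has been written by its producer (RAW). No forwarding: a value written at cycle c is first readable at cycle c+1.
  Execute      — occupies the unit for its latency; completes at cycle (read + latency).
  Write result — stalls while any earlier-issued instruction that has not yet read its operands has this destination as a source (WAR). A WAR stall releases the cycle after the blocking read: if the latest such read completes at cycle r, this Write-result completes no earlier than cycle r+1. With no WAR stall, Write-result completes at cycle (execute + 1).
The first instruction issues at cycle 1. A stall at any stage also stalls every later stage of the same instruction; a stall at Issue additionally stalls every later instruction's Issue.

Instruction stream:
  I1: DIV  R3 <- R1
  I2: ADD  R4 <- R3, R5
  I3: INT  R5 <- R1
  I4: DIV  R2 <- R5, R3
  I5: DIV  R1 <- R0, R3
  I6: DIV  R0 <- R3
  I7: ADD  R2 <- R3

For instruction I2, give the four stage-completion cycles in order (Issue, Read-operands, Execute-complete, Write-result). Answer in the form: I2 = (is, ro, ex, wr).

I2 = (2, 12, 14, 15)

[1] I1 issues→DIV
[2] I1 reads | I2 issues→ADD
[3] I3 issues→INT
[4] I3 reads
[5] I3 exec-done
[10] I1 exec-done
[11] I1 writes R3
[12] I2 reads | I4 issues→DIV
[13] I3 writes R5
[14] I2 exec-done | I4 reads
[15] I2 writes R4
[22] I4 exec-done
[23] I4 writes R2
[24] I5 issues→DIV
[25] I5 reads
[33] I5 exec-done
[34] I5 writes R1
[35] I6 issues→DIV
[36] I6 reads | I7 issues→ADD
[37] I7 reads
[39] I7 exec-done
[40] I7 writes R2
[44] I6 exec-done
[45] I6 writes R0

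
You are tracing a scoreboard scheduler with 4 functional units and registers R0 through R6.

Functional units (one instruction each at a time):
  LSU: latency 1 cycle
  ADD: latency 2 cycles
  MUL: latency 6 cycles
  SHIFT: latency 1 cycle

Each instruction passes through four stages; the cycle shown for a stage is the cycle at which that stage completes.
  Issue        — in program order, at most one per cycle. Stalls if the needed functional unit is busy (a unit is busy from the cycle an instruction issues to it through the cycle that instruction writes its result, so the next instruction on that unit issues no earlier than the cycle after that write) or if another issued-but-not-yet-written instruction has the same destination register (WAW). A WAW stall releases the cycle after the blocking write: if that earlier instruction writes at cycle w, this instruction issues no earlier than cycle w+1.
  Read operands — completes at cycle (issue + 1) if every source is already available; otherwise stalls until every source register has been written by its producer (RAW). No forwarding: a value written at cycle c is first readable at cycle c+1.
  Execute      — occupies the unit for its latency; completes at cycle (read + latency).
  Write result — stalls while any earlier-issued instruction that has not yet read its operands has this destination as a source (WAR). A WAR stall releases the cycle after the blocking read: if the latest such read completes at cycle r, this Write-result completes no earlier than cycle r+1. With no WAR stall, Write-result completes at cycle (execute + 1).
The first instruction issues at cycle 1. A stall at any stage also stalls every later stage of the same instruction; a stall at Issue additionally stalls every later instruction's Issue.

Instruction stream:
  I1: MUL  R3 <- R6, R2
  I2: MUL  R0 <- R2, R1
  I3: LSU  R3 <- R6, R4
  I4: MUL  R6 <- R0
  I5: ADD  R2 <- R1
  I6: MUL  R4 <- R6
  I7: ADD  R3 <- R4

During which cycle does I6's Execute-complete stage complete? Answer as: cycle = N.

t=1  I1 issues→MUL
t=2  I1 reads
t=8  I1 exec-done
t=9  I1 writes R3
t=10  I2 issues→MUL
t=11  I2 reads, I3 issues→LSU
t=12  I3 reads
t=13  I3 exec-done
t=14  I3 writes R3
t=17  I2 exec-done
t=18  I2 writes R0
t=19  I4 issues→MUL
t=20  I4 reads, I5 issues→ADD
t=21  I5 reads
t=23  I5 exec-done
t=24  I5 writes R2
t=26  I4 exec-done
t=27  I4 writes R6
t=28  I6 issues→MUL
t=29  I6 reads, I7 issues→ADD
t=35  I6 exec-done
t=36  I6 writes R4
t=37  I7 reads
t=39  I7 exec-done
t=40  I7 writes R3

cycle = 35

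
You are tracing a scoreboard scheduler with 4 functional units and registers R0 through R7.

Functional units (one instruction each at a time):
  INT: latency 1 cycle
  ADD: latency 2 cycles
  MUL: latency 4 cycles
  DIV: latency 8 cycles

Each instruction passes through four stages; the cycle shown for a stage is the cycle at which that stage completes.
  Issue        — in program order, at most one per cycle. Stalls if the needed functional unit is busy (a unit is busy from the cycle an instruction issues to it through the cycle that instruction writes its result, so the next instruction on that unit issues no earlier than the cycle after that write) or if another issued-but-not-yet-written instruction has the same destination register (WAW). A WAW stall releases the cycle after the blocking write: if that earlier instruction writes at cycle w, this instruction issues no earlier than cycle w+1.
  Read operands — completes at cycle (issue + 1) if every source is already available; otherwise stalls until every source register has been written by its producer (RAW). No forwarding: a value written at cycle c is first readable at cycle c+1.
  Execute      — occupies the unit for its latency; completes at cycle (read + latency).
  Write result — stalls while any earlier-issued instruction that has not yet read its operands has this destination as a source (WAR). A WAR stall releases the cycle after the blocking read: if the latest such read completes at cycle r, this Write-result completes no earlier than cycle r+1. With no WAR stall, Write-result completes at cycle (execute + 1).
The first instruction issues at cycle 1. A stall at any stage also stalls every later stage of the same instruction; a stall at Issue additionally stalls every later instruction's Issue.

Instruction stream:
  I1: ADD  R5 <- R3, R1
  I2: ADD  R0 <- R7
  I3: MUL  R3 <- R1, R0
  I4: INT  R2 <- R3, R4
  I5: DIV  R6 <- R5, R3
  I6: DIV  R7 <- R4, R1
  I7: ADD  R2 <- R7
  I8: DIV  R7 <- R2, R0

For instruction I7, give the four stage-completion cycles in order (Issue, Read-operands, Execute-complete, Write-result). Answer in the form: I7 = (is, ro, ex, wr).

I7 = (28, 38, 40, 41)

  I1 | 1 | 2 | 4 | 5
  I2 | 6 | 7 | 9 | 10   struct: ADD busy until I1 writes@5
  I3 | 7 | 11 | 15 | 16   RAW R0: wait I2 write@10
  I4 | 8 | 17 | 18 | 19   RAW R3: wait I3 write@16
  I5 | 9 | 17 | 25 | 26   RAW R3: wait I3 write@16
  I6 | 27 | 28 | 36 | 37   struct: DIV busy until I5 writes@26
  I7 | 28 | 38 | 40 | 41   RAW R7: wait I6 write@37
  I8 | 38 | 42 | 50 | 51   struct: DIV busy until I6 writes@37 · RAW R2: wait I7 write@41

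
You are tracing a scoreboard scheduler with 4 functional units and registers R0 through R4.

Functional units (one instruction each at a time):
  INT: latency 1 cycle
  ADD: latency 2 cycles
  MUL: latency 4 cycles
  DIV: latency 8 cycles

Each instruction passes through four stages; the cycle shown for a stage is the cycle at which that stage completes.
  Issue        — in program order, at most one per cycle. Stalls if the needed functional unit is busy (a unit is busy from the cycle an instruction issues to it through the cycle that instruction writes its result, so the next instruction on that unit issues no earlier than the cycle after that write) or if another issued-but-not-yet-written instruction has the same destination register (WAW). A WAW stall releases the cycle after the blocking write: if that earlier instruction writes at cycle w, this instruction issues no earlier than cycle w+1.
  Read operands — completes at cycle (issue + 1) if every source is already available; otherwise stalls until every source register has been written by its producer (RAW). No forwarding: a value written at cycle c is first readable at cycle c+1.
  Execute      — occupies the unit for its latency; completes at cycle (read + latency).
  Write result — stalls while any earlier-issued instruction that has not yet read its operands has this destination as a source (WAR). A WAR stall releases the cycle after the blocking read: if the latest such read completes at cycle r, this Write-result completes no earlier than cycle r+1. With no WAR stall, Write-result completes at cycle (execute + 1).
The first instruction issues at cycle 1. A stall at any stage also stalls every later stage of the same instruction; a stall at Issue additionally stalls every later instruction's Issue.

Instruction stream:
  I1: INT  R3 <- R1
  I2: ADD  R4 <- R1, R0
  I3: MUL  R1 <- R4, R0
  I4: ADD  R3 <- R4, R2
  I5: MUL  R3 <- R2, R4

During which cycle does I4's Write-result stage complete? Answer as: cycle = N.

cycle = 11

I1  is:1  ro:2  ex:3  wr:4
I2  is:2  ro:3  ex:5  wr:6
I3  is:3  ro:7  ex:11  wr:12  — RAW R4: wait I2 write@6
I4  is:7  ro:8  ex:10  wr:11  — struct: ADD busy until I2 writes@6
I5  is:13  ro:14  ex:18  wr:19  — struct: MUL busy until I3 writes@12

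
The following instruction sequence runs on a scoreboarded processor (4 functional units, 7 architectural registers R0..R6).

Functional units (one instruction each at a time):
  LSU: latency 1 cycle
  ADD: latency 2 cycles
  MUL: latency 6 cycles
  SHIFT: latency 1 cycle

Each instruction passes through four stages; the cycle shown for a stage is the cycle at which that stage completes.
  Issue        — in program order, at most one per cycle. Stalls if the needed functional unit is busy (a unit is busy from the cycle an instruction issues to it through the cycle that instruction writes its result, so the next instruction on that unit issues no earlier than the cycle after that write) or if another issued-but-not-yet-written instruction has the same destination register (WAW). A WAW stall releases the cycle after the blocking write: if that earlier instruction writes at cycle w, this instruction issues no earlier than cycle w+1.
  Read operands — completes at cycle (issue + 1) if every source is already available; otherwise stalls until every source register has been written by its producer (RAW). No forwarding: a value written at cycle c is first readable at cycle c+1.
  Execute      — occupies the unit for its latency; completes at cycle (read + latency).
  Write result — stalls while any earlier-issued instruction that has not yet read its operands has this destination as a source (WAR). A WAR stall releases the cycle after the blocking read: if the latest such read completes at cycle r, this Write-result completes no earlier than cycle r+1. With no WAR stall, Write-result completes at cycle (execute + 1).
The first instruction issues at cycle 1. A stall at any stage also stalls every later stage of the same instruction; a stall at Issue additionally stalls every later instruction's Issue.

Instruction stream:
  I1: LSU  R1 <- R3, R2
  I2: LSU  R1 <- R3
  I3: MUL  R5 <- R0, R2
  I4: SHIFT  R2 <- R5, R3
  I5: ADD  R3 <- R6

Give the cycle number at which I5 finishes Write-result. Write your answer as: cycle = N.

cycle = 16

I1  is:1  ro:2  ex:3  wr:4
I2  is:5  ro:6  ex:7  wr:8  — struct: LSU busy until I1 writes@4
I3  is:6  ro:7  ex:13  wr:14
I4  is:7  ro:15  ex:16  wr:17  — RAW R5: wait I3 write@14
I5  is:8  ro:9  ex:11  wr:16  — WAR R3: wait I4 read@15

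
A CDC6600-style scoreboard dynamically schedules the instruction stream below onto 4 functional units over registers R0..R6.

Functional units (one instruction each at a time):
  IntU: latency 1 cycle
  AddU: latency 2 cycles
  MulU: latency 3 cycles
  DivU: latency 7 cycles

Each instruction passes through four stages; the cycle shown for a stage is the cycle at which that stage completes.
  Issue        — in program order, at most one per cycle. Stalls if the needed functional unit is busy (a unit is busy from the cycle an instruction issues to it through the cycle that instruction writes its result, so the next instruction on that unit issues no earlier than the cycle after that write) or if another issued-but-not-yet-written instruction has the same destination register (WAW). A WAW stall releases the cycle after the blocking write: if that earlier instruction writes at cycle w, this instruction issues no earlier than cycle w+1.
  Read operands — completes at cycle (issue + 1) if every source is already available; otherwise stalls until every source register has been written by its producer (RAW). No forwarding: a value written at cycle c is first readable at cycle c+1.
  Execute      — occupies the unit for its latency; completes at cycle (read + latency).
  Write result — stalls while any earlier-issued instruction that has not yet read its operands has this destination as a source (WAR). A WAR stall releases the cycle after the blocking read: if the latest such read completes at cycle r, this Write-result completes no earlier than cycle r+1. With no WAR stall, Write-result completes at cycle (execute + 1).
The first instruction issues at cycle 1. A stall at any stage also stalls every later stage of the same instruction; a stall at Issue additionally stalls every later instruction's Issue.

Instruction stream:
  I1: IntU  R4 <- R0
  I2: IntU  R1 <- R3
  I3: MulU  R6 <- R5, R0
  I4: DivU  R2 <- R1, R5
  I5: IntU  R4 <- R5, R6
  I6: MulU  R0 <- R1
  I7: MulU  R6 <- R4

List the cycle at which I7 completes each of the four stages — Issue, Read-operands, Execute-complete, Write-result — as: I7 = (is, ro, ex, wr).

t=1  I1→IntU
t=2  I1 RO
t=3  I1 EX
t=4  I1 WR R4
t=5  I2→IntU
t=6  I2 RO | I3→MulU
t=7  I2 EX | I3 RO | I4→DivU
t=8  I2 WR R1
t=9  I4 RO | I5→IntU
t=10  I3 EX
t=11  I3 WR R6
t=12  I5 RO | I6→MulU
t=13  I5 EX | I6 RO
t=14  I5 WR R4
t=16  I4 EX | I6 EX
t=17  I4 WR R2 | I6 WR R0
t=18  I7→MulU
t=19  I7 RO
t=22  I7 EX
t=23  I7 WR R6

I7 = (18, 19, 22, 23)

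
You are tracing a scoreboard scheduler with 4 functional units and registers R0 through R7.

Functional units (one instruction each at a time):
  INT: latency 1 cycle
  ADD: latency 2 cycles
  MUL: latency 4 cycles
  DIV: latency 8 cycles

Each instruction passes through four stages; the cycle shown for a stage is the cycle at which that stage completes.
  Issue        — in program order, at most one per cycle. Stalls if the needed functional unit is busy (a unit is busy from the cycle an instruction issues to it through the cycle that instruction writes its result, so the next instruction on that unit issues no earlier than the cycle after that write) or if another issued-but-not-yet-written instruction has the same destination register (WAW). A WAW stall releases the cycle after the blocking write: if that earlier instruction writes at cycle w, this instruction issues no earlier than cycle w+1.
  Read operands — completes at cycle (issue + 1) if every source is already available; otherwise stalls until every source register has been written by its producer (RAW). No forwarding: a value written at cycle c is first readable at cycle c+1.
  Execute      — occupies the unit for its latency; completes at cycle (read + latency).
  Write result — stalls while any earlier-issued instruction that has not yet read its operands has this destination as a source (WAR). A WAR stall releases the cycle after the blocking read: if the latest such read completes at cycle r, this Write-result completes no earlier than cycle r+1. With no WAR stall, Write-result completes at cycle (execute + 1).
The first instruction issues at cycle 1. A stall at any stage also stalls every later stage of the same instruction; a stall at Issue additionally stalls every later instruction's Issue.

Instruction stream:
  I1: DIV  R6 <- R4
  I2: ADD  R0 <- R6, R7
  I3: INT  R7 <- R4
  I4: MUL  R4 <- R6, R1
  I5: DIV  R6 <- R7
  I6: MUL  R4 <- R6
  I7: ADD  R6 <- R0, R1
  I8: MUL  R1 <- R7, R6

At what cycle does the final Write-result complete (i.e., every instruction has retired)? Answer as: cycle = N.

cycle = 36

I1: IS=1 RO=2 EX=10 WR=11
I2: IS=2 RO=12 EX=14 WR=15  [RAW R6: wait I1 write@11]
I3: IS=3 RO=4 EX=5 WR=13  [WAR R7: wait I2 read@12]
I4: IS=4 RO=12 EX=16 WR=17  [RAW R6: wait I1 write@11]
I5: IS=12 RO=14 EX=22 WR=23  [struct: DIV busy until I1 writes@11; RAW R7: wait I3 write@13]
I6: IS=18 RO=24 EX=28 WR=29  [struct: MUL busy until I4 writes@17; RAW R6: wait I5 write@23]
I7: IS=24 RO=25 EX=27 WR=28  [WAW R6: wait I5 write@23]
I8: IS=30 RO=31 EX=35 WR=36  [struct: MUL busy until I6 writes@29]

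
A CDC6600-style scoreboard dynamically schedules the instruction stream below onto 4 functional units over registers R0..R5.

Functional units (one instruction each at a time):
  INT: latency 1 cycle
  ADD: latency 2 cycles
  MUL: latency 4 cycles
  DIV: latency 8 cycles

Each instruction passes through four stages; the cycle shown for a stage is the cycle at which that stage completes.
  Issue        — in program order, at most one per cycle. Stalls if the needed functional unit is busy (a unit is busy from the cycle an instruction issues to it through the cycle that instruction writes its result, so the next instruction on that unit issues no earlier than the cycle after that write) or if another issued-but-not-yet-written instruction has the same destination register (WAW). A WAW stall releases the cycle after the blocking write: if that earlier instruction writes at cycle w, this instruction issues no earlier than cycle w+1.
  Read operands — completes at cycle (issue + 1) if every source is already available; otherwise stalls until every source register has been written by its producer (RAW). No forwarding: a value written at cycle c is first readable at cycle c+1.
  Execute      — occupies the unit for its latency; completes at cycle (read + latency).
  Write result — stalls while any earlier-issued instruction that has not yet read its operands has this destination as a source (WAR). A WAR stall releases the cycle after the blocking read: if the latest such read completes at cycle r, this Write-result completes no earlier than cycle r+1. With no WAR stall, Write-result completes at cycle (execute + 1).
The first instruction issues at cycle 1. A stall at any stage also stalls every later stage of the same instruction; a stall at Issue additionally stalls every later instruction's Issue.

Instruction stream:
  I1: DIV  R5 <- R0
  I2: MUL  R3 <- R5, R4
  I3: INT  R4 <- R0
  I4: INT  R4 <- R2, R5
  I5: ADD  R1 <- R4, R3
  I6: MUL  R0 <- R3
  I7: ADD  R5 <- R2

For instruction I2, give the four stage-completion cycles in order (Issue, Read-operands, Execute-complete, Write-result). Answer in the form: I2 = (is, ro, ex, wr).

I2 = (2, 12, 16, 17)

t=1  I1→DIV
t=2  I1 RO, I2→MUL
t=3  I3→INT
t=4  I3 RO
t=5  I3 EX
t=10  I1 EX
t=11  I1 WR R5
t=12  I2 RO
t=13  I3 WR R4
t=14  I4→INT
t=15  I4 RO, I5→ADD
t=16  I2 EX, I4 EX
t=17  I2 WR R3, I4 WR R4
t=18  I5 RO, I6→MUL
t=19  I6 RO
t=20  I5 EX
t=21  I5 WR R1
t=22  I7→ADD
t=23  I6 EX, I7 RO
t=24  I6 WR R0
t=25  I7 EX
t=26  I7 WR R5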